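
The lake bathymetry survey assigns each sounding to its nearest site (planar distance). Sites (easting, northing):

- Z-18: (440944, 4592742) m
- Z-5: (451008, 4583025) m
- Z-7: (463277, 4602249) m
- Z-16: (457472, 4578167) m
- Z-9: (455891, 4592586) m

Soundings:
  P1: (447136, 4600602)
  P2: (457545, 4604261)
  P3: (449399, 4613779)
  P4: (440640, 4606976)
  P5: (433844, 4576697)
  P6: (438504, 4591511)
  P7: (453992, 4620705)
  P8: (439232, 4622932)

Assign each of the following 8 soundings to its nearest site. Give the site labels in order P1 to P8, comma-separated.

Z-18, Z-7, Z-7, Z-18, Z-18, Z-18, Z-7, Z-18

P1 → Z-18 (d²=100120464.00)
P2 → Z-7 (d²=36903968.00)
P3 → Z-7 (d²=325539784.00)
P4 → Z-18 (d²=202699172.00)
P5 → Z-18 (d²=307852025.00)
P6 → Z-18 (d²=7468961.00)
P7 → Z-7 (d²=426835161.00)
P8 → Z-18 (d²=914367044.00)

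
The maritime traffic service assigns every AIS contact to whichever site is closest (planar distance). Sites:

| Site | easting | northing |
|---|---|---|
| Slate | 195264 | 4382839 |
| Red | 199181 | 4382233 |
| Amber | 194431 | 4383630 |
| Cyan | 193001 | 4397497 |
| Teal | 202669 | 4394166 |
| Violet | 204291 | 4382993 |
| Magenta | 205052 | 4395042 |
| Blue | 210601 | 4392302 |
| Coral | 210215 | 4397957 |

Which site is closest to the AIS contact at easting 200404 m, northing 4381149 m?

Red

Squared distances to each site:
Slate: 29275700.000; Red: 2670785.000; Amber: 41832090.000; Cyan: 322061513.000; Teal: 174572514.000; Violet: 18509105.000; Magenta: 214619353.000; Blue: 228368218.000; Coral: 378764585.000.
Minimum at Red.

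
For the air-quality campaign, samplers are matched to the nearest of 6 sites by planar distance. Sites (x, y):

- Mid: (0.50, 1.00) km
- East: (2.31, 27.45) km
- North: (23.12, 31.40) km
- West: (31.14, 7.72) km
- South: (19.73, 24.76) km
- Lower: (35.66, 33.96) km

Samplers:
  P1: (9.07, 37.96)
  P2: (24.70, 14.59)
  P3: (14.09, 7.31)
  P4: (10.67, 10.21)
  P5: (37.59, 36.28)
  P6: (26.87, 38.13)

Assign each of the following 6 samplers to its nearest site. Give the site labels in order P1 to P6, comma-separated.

East, West, Mid, Mid, Lower, North

P1 → East (d²=156.16)
P2 → West (d²=88.67)
P3 → Mid (d²=224.50)
P4 → Mid (d²=188.25)
P5 → Lower (d²=9.11)
P6 → North (d²=59.36)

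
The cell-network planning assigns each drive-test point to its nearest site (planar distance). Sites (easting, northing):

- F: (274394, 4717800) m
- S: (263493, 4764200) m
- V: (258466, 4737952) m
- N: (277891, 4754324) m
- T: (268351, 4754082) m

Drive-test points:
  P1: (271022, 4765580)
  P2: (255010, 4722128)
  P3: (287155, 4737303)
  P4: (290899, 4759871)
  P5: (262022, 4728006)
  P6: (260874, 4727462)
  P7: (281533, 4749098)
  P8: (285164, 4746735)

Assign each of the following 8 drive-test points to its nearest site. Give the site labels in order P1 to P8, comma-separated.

S, V, N, N, V, V, N, N

P1 → S (d²=58590241.00)
P2 → V (d²=262342912.00)
P3 → N (d²=375536137.00)
P4 → N (d²=199977273.00)
P5 → V (d²=111568052.00)
P6 → V (d²=115838564.00)
P7 → N (d²=40575240.00)
P8 → N (d²=110489450.00)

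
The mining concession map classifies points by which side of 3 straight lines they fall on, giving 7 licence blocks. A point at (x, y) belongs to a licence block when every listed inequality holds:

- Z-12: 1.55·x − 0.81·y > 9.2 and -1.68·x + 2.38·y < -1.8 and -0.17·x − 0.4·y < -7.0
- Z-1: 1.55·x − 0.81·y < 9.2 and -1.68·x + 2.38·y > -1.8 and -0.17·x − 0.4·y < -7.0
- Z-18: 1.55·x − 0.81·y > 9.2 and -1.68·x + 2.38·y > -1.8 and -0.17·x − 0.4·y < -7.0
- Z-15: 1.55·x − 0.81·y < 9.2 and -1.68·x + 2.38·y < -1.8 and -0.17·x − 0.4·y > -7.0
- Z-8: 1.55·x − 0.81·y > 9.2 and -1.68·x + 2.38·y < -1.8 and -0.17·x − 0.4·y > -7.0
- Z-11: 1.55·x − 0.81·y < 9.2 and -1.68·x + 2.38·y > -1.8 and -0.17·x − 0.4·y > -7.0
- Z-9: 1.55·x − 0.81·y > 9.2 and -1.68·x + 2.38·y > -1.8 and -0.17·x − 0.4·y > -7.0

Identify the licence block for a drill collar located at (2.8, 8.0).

Z-11

1.55·2.8 − 0.81·8.0 = -2.140, which is < 9.2
-1.68·2.8 + 2.38·8.0 = 14.336, which is > -1.8
-0.17·2.8 − 0.4·8.0 = -3.676, which is > -7.0
This sign pattern matches Z-11.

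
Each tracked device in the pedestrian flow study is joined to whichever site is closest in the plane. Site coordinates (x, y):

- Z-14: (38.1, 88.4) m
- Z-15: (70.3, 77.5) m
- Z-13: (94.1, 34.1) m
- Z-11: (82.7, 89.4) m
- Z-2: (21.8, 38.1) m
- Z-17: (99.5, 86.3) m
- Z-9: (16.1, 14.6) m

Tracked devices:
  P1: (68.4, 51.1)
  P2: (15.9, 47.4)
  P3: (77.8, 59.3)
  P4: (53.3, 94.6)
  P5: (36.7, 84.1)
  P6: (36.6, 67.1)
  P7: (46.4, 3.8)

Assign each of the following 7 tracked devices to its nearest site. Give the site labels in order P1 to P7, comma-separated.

P1 → Z-15 (d²=700.57)
P2 → Z-2 (d²=121.30)
P3 → Z-15 (d²=387.49)
P4 → Z-14 (d²=269.48)
P5 → Z-14 (d²=20.45)
P6 → Z-14 (d²=455.94)
P7 → Z-9 (d²=1034.73)

Z-15, Z-2, Z-15, Z-14, Z-14, Z-14, Z-9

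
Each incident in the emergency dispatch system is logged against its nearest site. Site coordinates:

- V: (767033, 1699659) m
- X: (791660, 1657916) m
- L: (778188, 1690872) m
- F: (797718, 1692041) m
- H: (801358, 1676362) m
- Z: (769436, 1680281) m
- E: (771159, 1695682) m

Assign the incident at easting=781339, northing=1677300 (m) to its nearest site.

Z

Squared distances to each site:
V: 704586517.000; X: 482262497.000; L: 194127985.000; F: 485568722.000; H: 401640205.000; Z: 150567770.000; E: 441530324.000.
Minimum at Z.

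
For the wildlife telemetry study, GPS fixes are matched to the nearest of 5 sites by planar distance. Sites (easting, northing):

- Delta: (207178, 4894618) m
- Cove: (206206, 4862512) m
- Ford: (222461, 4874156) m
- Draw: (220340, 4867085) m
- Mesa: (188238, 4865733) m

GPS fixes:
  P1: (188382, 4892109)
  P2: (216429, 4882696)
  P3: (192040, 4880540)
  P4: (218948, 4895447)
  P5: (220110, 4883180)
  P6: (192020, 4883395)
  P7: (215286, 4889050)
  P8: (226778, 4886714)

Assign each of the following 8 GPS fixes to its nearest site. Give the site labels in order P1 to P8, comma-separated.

Delta, Ford, Mesa, Delta, Ford, Mesa, Delta, Ford

P1 → Delta (d²=359584697.00)
P2 → Ford (d²=109316624.00)
P3 → Mesa (d²=233702453.00)
P4 → Delta (d²=139220141.00)
P5 → Ford (d²=86959777.00)
P6 → Mesa (d²=326249768.00)
P7 → Delta (d²=96742288.00)
P8 → Ford (d²=176339853.00)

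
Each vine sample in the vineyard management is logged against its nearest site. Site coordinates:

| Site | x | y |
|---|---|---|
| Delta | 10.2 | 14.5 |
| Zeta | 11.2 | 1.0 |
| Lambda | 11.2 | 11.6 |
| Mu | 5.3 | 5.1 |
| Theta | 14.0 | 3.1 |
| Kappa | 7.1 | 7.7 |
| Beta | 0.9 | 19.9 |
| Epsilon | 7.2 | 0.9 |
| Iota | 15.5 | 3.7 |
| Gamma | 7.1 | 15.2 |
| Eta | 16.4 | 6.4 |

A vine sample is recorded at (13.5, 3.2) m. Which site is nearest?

Theta

Squared distances to each site:
Delta: 138.580; Zeta: 10.130; Lambda: 75.850; Mu: 70.850; Theta: 0.260; Kappa: 61.210; Beta: 437.650; Epsilon: 44.980; Iota: 4.250; Gamma: 184.960; Eta: 18.650.
Minimum at Theta.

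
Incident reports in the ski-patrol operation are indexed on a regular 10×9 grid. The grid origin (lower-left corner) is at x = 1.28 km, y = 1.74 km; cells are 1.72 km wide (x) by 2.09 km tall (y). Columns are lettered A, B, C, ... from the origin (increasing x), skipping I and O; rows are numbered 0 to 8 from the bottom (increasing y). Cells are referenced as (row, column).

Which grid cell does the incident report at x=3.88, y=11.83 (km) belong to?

Column index: ⌊(3.88 − 1.28) / 1.72⌋ = ⌊1.512⌋ = 1 → column B
Row offset from origin: ⌊(11.83 − 1.74) / 2.09⌋ = ⌊4.828⌋ = 4 → row 4

(4, B)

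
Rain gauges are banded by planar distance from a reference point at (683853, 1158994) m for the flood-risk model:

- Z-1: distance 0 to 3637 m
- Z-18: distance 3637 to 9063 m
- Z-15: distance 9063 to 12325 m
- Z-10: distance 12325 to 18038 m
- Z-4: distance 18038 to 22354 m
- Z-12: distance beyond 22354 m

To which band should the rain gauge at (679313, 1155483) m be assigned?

Distance = √((679313−683853)² + (1155483−1158994)²) = √(20611600.000 + 12327121.000) = 5739.227 m.
3637 ≤ 5739.227 < 9063 → Z-18.

Z-18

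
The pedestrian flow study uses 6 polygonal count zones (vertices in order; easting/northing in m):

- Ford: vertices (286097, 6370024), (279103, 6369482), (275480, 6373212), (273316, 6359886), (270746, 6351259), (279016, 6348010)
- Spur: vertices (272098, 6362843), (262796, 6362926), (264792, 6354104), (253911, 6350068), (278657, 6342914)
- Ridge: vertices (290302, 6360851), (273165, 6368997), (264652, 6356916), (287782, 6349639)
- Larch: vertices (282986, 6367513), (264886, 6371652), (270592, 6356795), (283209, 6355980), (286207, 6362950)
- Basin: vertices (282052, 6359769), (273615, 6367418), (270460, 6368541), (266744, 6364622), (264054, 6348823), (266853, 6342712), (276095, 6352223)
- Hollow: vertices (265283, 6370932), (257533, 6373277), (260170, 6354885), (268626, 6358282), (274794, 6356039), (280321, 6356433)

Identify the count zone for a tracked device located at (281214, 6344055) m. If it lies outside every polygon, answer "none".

Cast a ray rightward from (281214, 6344055). For each polygon, the edges (by vertex number in listed order) whose endpoints lie on opposite sides of northing = 6344055, where each meets that height, and whether that is right or left of the point:
Ford: no edge straddles that height → 0 crossings.
Spur: 4–5 at easting≈274710.2 (left), 5–1 at easting≈278281.5 (left) → 0 crossings.
Ridge: no edge straddles that height → 0 crossings.
Larch: no edge straddles that height → 0 crossings.
Basin: 5–6 at easting≈266237.9 (left), 6–7 at easting≈268158.0 (left) → 0 crossings.
Hollow: no edge straddles that height → 0 crossings.
All counts are even, so the point lies outside every listed polygon.

none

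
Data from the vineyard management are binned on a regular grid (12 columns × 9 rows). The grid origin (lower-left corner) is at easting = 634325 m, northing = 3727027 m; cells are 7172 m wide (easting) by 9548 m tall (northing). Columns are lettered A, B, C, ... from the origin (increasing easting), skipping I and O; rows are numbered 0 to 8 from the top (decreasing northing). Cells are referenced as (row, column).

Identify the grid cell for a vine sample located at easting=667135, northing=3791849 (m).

Column index: ⌊(667135 − 634325) / 7172⌋ = ⌊4.575⌋ = 4 → column E
Row offset from origin: ⌊(3791849 − 3727027) / 9548⌋ = ⌊6.789⌋ = 6 → row 2 (counted from top)

(2, E)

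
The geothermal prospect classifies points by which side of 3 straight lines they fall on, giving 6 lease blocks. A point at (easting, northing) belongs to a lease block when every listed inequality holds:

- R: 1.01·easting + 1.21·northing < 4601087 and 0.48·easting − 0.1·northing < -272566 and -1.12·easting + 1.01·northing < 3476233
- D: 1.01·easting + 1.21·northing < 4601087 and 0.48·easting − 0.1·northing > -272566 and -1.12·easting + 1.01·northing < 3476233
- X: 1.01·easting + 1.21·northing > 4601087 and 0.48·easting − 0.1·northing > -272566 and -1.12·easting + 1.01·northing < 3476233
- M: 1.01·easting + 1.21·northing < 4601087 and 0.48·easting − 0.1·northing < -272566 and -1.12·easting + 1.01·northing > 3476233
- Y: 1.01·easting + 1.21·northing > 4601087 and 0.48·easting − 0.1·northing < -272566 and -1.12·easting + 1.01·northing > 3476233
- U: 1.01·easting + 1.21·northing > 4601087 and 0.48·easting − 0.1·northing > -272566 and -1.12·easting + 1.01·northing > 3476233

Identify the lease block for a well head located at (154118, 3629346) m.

1.01·154118 + 1.21·3629346 = 4547167.840, which is < 4601087
0.48·154118 − 0.1·3629346 = -288957.960, which is < -272566
-1.12·154118 + 1.01·3629346 = 3493027.300, which is > 3476233
This sign pattern matches M.

M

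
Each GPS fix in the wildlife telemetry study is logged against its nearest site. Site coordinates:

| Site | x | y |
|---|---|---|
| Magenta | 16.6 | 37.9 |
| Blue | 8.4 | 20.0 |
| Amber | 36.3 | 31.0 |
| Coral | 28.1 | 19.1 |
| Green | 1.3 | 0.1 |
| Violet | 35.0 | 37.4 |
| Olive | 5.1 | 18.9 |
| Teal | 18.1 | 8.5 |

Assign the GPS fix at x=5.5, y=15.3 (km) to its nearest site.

Squared distances to each site:
Magenta: 633.970; Blue: 30.500; Amber: 1195.130; Coral: 525.200; Green: 248.680; Violet: 1358.660; Olive: 13.120; Teal: 205.000.
Minimum at Olive.

Olive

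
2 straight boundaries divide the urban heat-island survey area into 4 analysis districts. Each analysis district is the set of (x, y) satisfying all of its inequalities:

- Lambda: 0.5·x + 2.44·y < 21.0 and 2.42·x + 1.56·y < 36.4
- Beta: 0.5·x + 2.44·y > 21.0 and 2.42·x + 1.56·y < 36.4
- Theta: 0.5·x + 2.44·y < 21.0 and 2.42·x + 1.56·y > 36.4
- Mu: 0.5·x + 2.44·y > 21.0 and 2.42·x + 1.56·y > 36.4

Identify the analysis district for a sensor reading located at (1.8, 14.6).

0.5·1.8 + 2.44·14.6 = 36.524, which is > 21.0
2.42·1.8 + 1.56·14.6 = 27.132, which is < 36.4
This sign pattern matches Beta.

Beta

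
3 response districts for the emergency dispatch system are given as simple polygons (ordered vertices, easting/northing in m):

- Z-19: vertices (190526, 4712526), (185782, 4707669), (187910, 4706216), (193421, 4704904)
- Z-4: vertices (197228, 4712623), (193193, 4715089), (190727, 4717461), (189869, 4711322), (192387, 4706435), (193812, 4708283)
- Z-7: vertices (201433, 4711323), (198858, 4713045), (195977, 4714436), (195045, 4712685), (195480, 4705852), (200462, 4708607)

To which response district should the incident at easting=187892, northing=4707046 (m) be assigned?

Z-19

Cast a ray rightward from (187892, 4707046). For each polygon, the edges (by vertex number in listed order) whose endpoints lie on opposite sides of northing = 4707046, where each meets that height, and whether that is right or left of the point:
Z-19: 2–3 at easting≈186694.4 (left), 4–1 at easting≈192607.4 (right) → 1 crossing.
Z-4: 4–5 at easting≈192072.2 (right), 5–6 at easting≈192858.1 (right) → 2 crossings.
Z-7: 4–5 at easting≈195404.0 (right), 5–6 at easting≈197639.2 (right) → 2 crossings.
Only Z-19 has an odd count, so the point is inside Z-19.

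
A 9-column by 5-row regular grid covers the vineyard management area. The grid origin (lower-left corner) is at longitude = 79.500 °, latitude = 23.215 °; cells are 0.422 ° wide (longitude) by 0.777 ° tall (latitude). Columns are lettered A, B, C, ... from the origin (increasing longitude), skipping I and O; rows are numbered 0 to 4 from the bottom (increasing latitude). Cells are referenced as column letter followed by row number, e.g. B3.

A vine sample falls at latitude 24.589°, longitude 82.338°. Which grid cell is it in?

Column index: ⌊(82.338 − 79.500) / 0.422⌋ = ⌊6.725⌋ = 6 → column G
Row offset from origin: ⌊(24.589 − 23.215) / 0.777⌋ = ⌊1.768⌋ = 1 → row 1

G1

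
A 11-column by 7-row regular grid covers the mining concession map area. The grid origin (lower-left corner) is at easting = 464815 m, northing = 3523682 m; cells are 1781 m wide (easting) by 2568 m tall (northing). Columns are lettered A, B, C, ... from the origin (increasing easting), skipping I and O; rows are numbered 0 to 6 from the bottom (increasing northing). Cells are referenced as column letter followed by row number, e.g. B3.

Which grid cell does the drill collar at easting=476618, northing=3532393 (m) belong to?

G3

Column index: ⌊(476618 − 464815) / 1781⌋ = ⌊6.627⌋ = 6 → column G
Row offset from origin: ⌊(3532393 − 3523682) / 2568⌋ = ⌊3.392⌋ = 3 → row 3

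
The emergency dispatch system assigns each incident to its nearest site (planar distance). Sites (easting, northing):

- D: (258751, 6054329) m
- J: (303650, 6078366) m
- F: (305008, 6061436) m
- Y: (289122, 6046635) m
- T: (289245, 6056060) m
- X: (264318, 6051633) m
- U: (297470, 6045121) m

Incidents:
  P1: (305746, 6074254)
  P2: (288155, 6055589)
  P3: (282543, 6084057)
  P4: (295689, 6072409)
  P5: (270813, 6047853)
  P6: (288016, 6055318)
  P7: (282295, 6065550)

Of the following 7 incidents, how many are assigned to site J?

3

P1 → J
P2 → T
P3 → J
P4 → J
P5 → X
P6 → T
P7 → T
3 of the 7 go to J.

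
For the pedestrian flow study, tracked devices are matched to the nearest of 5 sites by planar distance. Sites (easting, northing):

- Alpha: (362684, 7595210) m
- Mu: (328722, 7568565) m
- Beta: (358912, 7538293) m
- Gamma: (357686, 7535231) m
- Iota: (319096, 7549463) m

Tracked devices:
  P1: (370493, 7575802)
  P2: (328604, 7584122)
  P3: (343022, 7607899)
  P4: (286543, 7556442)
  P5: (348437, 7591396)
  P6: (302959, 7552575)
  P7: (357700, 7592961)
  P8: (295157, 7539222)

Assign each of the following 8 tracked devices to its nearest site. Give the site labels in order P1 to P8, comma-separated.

P1 → Alpha (d²=437650945.00)
P2 → Mu (d²=242034173.00)
P3 → Alpha (d²=547604965.00)
P4 → Iota (d²=1108404250.00)
P5 → Alpha (d²=217523605.00)
P6 → Iota (d²=270087313.00)
P7 → Alpha (d²=29898257.00)
P8 → Iota (d²=677953802.00)

Alpha, Mu, Alpha, Iota, Alpha, Iota, Alpha, Iota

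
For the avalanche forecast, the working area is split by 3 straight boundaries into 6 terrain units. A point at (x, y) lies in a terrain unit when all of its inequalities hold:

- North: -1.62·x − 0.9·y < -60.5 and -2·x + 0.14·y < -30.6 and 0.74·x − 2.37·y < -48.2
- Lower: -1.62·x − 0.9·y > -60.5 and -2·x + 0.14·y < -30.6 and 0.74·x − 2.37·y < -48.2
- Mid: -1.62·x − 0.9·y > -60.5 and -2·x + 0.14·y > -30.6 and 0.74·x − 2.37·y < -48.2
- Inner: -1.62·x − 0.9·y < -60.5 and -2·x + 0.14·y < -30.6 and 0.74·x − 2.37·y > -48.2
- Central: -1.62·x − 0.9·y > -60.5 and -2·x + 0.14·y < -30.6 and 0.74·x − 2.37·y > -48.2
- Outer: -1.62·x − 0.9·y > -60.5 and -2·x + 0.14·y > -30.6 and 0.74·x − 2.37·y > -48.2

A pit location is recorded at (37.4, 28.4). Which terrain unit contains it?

Inner

-1.62·37.4 − 0.9·28.4 = -86.148, which is < -60.5
-2·37.4 + 0.14·28.4 = -70.824, which is < -30.6
0.74·37.4 − 2.37·28.4 = -39.632, which is > -48.2
This sign pattern matches Inner.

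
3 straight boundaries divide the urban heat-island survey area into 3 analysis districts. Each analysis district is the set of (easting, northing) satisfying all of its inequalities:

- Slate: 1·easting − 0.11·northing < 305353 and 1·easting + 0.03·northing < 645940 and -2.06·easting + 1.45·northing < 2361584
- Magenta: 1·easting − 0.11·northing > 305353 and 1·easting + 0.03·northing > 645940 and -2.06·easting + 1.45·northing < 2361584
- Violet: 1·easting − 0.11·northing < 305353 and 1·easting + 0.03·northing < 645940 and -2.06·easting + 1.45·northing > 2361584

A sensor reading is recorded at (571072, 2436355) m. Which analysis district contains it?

1·571072 − 0.11·2436355 = 303072.950, which is < 305353
1·571072 + 0.03·2436355 = 644162.650, which is < 645940
-2.06·571072 + 1.45·2436355 = 2356306.430, which is < 2361584
This sign pattern matches Slate.

Slate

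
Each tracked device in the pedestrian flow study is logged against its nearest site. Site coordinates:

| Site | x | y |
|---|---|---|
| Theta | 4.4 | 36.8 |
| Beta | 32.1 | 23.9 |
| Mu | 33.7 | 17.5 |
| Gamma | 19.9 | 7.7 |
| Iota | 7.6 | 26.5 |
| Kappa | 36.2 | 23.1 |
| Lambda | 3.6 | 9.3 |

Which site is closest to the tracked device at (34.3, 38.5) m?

Beta

Squared distances to each site:
Theta: 896.900; Beta: 218.000; Mu: 441.360; Gamma: 1156.000; Iota: 856.890; Kappa: 240.770; Lambda: 1795.130.
Minimum at Beta.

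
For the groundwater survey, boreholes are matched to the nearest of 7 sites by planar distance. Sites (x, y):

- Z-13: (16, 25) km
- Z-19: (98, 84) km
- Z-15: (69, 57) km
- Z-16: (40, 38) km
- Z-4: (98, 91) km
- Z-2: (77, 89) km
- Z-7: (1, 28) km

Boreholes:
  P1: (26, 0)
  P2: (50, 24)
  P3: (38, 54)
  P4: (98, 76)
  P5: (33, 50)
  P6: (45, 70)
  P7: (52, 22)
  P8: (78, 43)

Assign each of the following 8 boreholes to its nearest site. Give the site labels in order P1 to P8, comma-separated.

Z-13, Z-16, Z-16, Z-19, Z-16, Z-15, Z-16, Z-15

P1 → Z-13 (d²=725.00)
P2 → Z-16 (d²=296.00)
P3 → Z-16 (d²=260.00)
P4 → Z-19 (d²=64.00)
P5 → Z-16 (d²=193.00)
P6 → Z-15 (d²=745.00)
P7 → Z-16 (d²=400.00)
P8 → Z-15 (d²=277.00)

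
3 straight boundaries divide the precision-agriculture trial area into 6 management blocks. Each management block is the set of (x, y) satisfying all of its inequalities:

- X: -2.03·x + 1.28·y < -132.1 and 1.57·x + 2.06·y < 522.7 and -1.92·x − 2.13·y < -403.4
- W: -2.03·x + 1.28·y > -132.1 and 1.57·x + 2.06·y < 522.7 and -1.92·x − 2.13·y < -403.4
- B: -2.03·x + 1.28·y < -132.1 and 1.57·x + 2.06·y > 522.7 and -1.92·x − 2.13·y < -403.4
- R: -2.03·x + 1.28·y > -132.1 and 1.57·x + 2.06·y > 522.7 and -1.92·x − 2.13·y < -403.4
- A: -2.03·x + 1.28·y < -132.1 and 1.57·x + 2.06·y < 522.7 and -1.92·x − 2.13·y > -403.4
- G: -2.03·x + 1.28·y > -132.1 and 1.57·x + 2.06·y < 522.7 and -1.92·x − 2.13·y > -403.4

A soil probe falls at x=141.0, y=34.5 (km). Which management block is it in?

A

-2.03·141.0 + 1.28·34.5 = -242.070, which is < -132.1
1.57·141.0 + 2.06·34.5 = 292.440, which is < 522.7
-1.92·141.0 − 2.13·34.5 = -344.205, which is > -403.4
This sign pattern matches A.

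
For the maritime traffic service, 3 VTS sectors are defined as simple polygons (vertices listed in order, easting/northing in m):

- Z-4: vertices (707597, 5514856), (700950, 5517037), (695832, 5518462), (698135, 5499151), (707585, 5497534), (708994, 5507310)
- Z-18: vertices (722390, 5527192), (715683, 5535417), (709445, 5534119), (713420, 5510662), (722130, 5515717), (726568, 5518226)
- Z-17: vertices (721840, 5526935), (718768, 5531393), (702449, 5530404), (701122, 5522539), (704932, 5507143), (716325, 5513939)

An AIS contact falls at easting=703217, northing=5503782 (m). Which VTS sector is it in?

Z-4

Cast a ray rightward from (703217, 5503782). For each polygon, the edges (by vertex number in listed order) whose endpoints lie on opposite sides of northing = 5503782, where each meets that height, and whether that is right or left of the point:
Z-4: 3–4 at easting≈697582.7 (left), 5–6 at easting≈708485.5 (right) → 1 crossing.
Z-18: no edge straddles that height → 0 crossings.
Z-17: no edge straddles that height → 0 crossings.
Only Z-4 has an odd count, so the point is inside Z-4.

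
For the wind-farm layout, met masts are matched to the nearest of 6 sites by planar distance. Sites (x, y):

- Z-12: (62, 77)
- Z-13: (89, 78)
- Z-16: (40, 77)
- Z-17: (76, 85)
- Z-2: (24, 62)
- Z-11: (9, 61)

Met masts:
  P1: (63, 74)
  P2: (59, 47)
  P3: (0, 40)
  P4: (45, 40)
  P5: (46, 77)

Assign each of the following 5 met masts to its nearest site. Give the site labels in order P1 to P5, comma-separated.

Z-12, Z-12, Z-11, Z-2, Z-16

P1 → Z-12 (d²=10.00)
P2 → Z-12 (d²=909.00)
P3 → Z-11 (d²=522.00)
P4 → Z-2 (d²=925.00)
P5 → Z-16 (d²=36.00)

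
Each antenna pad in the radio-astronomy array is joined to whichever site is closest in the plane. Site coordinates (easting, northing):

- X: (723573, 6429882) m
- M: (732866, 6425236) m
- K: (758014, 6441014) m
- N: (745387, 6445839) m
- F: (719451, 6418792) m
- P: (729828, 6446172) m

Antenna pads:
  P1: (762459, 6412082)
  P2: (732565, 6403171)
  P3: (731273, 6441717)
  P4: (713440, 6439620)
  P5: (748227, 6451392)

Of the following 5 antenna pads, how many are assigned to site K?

1

P1 → K
P2 → F
P3 → P
P4 → X
P5 → N
1 of the 5 goes to K.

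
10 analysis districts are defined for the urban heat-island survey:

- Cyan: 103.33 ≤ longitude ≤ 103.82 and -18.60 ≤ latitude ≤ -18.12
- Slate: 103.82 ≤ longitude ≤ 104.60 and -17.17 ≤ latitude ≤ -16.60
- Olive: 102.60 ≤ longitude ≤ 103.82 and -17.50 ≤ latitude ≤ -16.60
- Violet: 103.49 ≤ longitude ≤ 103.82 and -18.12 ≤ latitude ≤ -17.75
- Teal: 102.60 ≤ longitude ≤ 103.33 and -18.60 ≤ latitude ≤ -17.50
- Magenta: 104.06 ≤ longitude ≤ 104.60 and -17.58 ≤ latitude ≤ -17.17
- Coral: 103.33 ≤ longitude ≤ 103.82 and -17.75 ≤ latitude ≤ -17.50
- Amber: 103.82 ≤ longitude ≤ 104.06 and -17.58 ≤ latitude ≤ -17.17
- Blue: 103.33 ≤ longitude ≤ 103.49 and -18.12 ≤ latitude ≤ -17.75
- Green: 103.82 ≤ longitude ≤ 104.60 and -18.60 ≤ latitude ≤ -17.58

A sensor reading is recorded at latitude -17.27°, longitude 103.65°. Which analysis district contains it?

The point has longitude = 103.65 and latitude = -17.27.
Only Olive satisfies 102.60 ≤ longitude ≤ 103.82 and -17.50 ≤ latitude ≤ -16.60.

Olive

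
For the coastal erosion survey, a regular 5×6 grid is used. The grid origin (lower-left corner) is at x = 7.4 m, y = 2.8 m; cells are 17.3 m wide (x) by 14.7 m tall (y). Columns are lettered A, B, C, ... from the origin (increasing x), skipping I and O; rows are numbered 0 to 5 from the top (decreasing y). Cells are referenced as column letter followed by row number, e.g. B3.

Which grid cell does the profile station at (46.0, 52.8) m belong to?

C2

Column index: ⌊(46.0 − 7.4) / 17.3⌋ = ⌊2.231⌋ = 2 → column C
Row offset from origin: ⌊(52.8 − 2.8) / 14.7⌋ = ⌊3.401⌋ = 3 → row 2 (counted from top)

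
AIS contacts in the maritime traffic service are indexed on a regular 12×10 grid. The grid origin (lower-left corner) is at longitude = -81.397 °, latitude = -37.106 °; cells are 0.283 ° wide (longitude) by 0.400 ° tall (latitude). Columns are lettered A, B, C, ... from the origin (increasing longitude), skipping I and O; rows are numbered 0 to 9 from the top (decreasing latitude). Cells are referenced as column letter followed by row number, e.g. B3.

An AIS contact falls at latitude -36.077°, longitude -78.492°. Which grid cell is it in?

L7

Column index: ⌊(-78.492 − -81.397) / 0.283⌋ = ⌊10.265⌋ = 10 → column L
Row offset from origin: ⌊(-36.077 − -37.106) / 0.400⌋ = ⌊2.573⌋ = 2 → row 7 (counted from top)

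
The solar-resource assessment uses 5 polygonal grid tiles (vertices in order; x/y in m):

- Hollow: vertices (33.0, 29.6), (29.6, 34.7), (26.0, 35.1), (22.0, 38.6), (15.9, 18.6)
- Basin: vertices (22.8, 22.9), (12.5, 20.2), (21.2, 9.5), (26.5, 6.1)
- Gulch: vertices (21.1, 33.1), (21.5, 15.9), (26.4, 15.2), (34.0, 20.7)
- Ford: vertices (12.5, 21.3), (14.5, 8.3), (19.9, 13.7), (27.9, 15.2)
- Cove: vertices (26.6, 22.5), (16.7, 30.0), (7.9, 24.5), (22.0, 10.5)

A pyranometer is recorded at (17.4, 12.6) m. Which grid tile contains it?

Ford

Cast a ray rightward from (17.4, 12.6). For each polygon, the edges (by vertex number in listed order) whose endpoints lie on opposite sides of y = 12.6, where each meets that height, and whether that is right or left of the point:
Hollow: no edge straddles that height → 0 crossings.
Basin: 2–3 at x≈18.68 (right), 4–1 at x≈25.07 (right) → 2 crossings.
Gulch: no edge straddles that height → 0 crossings.
Ford: 1–2 at x≈13.84 (left), 2–3 at x≈18.80 (right) → 1 crossing.
Cove: 3–4 at x≈19.88 (right), 4–1 at x≈22.80 (right) → 2 crossings.
Only Ford has an odd count, so the point is inside Ford.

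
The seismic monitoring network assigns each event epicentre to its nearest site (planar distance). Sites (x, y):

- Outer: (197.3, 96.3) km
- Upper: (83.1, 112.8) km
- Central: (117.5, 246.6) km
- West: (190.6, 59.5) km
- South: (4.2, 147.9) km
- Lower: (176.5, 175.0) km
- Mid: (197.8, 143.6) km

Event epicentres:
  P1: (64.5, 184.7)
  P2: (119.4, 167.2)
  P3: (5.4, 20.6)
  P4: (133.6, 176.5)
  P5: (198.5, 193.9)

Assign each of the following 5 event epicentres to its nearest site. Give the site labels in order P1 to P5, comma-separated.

South, Lower, Upper, Lower, Lower

P1 → South (d²=4990.33)
P2 → Lower (d²=3321.25)
P3 → Upper (d²=14538.13)
P4 → Lower (d²=1842.66)
P5 → Lower (d²=841.21)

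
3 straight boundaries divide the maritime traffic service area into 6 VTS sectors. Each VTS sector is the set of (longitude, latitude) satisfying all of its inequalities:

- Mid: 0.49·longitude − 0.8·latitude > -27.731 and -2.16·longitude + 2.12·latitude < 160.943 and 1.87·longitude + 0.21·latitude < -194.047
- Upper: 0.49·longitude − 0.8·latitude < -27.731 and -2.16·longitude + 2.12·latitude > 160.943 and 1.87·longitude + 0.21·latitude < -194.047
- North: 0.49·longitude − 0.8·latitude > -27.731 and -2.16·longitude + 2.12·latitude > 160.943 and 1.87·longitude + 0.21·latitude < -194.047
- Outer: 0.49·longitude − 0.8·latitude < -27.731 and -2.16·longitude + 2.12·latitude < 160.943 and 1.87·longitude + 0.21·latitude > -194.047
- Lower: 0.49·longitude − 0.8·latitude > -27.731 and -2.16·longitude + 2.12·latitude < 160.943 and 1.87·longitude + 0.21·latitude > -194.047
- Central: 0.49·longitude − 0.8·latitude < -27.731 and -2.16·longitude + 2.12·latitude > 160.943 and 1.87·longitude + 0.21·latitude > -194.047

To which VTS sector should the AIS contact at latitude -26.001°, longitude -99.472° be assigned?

0.49·-99.472 − 0.8·-26.001 = -27.940, which is < -27.731
-2.16·-99.472 + 2.12·-26.001 = 159.737, which is < 160.943
1.87·-99.472 + 0.21·-26.001 = -191.473, which is > -194.047
This sign pattern matches Outer.

Outer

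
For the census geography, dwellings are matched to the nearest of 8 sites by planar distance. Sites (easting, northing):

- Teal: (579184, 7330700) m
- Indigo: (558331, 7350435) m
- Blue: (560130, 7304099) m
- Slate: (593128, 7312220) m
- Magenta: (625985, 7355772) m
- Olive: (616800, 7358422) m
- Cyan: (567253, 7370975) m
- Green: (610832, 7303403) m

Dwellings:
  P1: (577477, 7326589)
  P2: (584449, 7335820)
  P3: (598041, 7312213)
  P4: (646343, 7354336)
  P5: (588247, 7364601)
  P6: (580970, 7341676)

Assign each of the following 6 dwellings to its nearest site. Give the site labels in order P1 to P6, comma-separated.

P1 → Teal (d²=19814170.00)
P2 → Teal (d²=53934625.00)
P3 → Slate (d²=24137618.00)
P4 → Magenta (d²=416510260.00)
P5 → Cyan (d²=481375912.00)
P6 → Teal (d²=123662372.00)

Teal, Teal, Slate, Magenta, Cyan, Teal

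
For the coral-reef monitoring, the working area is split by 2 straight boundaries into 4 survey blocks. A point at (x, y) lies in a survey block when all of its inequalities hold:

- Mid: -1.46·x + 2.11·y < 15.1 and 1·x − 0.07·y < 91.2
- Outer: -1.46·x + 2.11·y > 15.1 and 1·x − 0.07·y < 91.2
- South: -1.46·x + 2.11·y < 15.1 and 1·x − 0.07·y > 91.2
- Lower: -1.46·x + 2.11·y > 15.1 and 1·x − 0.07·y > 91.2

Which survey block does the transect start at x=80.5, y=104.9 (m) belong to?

-1.46·80.5 + 2.11·104.9 = 103.809, which is > 15.1
1·80.5 − 0.07·104.9 = 73.157, which is < 91.2
This sign pattern matches Outer.

Outer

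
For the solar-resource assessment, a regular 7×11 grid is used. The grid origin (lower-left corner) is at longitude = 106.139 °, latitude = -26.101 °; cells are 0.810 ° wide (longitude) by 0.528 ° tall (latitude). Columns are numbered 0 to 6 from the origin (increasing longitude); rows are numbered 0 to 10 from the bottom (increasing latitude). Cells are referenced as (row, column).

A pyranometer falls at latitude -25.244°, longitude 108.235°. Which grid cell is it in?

Column index: ⌊(108.235 − 106.139) / 0.810⌋ = ⌊2.588⌋ = 2
Row offset from origin: ⌊(-25.244 − -26.101) / 0.528⌋ = ⌊1.623⌋ = 1 → row 1

(1, 2)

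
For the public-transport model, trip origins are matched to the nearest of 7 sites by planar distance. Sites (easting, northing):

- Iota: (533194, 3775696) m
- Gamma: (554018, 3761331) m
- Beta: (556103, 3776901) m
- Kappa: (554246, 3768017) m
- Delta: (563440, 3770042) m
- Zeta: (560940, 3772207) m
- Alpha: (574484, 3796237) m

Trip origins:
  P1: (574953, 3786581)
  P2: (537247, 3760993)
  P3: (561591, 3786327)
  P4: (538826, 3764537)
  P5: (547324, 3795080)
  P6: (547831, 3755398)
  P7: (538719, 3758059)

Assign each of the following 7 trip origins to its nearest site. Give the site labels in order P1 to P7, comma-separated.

Alpha, Iota, Beta, Iota, Beta, Gamma, Gamma

P1 → Alpha (d²=93458297.00)
P2 → Iota (d²=232605018.00)
P3 → Beta (d²=118967620.00)
P4 → Iota (d²=156242705.00)
P5 → Beta (d²=407546882.00)
P6 → Gamma (d²=73479458.00)
P7 → Gamma (d²=244765385.00)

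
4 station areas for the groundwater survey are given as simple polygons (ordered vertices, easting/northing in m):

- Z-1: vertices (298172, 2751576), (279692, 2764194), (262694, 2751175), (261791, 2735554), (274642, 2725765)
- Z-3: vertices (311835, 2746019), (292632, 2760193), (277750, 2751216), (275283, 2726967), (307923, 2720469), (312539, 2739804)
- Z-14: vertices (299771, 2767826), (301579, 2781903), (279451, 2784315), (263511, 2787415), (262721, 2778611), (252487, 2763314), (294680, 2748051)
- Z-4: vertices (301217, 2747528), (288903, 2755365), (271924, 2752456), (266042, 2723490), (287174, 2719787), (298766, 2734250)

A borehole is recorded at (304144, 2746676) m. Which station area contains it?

Z-3

Cast a ray rightward from (304144, 2746676). For each polygon, the edges (by vertex number in listed order) whose endpoints lie on opposite sides of northing = 2746676, where each meets that height, and whether that is right or left of the point:
Z-1: 3–4 at easting≈262433.9 (left), 5–1 at easting≈293705.0 (left) → 0 crossings.
Z-3: 1–2 at easting≈310944.9 (right), 3–4 at easting≈277288.1 (left) → 1 crossing.
Z-14: no edge straddles that height → 0 crossings.
Z-4: 3–4 at easting≈270750.3 (left), 6–1 at easting≈301059.7 (left) → 0 crossings.
Only Z-3 has an odd count, so the point is inside Z-3.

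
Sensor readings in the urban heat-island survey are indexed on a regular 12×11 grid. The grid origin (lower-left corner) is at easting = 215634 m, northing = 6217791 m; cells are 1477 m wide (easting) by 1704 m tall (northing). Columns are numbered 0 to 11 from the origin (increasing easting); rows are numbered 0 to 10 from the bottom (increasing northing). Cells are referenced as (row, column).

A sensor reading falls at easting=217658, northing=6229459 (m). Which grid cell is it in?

Column index: ⌊(217658 − 215634) / 1477⌋ = ⌊1.370⌋ = 1
Row offset from origin: ⌊(6229459 − 6217791) / 1704⌋ = ⌊6.847⌋ = 6 → row 6

(6, 1)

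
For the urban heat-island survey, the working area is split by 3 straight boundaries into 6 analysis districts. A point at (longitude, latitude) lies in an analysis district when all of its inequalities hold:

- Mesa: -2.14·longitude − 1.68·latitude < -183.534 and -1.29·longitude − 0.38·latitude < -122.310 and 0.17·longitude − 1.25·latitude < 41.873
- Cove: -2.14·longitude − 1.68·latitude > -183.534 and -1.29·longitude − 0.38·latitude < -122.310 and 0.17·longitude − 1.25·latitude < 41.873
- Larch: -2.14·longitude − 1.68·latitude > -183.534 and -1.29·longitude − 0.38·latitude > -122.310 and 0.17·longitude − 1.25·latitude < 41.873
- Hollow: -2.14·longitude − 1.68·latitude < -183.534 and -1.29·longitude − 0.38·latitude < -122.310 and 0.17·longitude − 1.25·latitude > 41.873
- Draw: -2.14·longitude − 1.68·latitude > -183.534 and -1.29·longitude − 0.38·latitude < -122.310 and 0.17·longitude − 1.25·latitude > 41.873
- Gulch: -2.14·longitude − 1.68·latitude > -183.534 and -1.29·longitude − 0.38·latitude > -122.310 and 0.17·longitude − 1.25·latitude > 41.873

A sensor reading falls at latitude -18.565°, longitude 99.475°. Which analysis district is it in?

-2.14·99.475 − 1.68·-18.565 = -181.687, which is > -183.534
-1.29·99.475 − 0.38·-18.565 = -121.268, which is > -122.310
0.17·99.475 − 1.25·-18.565 = 40.117, which is < 41.873
This sign pattern matches Larch.

Larch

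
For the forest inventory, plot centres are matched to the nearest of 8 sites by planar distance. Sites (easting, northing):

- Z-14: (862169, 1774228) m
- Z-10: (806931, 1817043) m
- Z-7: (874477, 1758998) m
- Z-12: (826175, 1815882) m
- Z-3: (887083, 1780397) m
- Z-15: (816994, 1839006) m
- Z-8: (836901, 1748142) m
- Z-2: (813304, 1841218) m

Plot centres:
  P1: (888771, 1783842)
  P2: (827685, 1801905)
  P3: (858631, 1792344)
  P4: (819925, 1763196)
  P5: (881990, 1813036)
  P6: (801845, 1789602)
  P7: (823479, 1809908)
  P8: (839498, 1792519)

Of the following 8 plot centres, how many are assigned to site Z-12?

3

P1 → Z-3
P2 → Z-12
P3 → Z-14
P4 → Z-8
P5 → Z-3
P6 → Z-10
P7 → Z-12
P8 → Z-12
3 of the 8 go to Z-12.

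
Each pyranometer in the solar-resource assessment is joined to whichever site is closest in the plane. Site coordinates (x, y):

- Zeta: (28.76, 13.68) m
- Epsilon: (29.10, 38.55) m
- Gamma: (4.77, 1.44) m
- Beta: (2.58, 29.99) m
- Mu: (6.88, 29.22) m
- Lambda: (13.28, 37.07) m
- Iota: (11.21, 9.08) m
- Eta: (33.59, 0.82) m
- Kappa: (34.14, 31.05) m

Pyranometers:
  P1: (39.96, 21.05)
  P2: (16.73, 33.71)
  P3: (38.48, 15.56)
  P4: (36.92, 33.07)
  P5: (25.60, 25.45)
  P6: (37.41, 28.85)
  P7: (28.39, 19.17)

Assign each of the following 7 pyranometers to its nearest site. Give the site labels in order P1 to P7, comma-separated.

Kappa, Lambda, Zeta, Kappa, Kappa, Kappa, Zeta

P1 → Kappa (d²=133.87)
P2 → Lambda (d²=23.19)
P3 → Zeta (d²=98.01)
P4 → Kappa (d²=11.81)
P5 → Kappa (d²=104.29)
P6 → Kappa (d²=15.53)
P7 → Zeta (d²=30.28)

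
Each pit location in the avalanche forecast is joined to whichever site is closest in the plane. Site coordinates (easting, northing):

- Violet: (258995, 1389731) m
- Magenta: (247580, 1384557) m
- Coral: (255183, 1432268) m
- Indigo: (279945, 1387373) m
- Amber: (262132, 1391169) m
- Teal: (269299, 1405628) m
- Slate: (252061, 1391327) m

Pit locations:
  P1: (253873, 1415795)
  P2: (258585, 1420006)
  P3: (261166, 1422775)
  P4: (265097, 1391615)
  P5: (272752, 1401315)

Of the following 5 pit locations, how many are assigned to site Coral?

3

P1 → Coral
P2 → Coral
P3 → Coral
P4 → Amber
P5 → Teal
3 of the 5 go to Coral.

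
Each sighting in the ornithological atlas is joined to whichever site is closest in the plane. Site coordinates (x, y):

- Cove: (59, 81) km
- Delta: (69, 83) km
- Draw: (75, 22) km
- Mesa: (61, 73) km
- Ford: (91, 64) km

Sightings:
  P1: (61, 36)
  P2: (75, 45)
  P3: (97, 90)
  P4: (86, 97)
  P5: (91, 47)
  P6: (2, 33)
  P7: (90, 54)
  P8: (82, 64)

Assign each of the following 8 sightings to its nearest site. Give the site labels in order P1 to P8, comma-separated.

P1 → Draw (d²=392.00)
P2 → Draw (d²=529.00)
P3 → Ford (d²=712.00)
P4 → Delta (d²=485.00)
P5 → Ford (d²=289.00)
P6 → Mesa (d²=5081.00)
P7 → Ford (d²=101.00)
P8 → Ford (d²=81.00)

Draw, Draw, Ford, Delta, Ford, Mesa, Ford, Ford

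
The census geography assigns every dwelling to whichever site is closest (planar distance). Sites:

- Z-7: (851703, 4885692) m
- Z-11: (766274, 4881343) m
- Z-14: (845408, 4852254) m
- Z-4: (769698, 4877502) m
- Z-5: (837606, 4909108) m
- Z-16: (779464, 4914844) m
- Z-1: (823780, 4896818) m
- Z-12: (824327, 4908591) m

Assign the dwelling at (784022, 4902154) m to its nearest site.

Squared distances to each site:
Z-7: 4851715205.000; Z-11: 748089225.000; Z-14: 6258250996.000; Z-4: 812898080.000; Z-5: 2919603172.000; Z-16: 181811464.000; Z-1: 1609171460.000; Z-12: 1665927994.000.
Minimum at Z-16.

Z-16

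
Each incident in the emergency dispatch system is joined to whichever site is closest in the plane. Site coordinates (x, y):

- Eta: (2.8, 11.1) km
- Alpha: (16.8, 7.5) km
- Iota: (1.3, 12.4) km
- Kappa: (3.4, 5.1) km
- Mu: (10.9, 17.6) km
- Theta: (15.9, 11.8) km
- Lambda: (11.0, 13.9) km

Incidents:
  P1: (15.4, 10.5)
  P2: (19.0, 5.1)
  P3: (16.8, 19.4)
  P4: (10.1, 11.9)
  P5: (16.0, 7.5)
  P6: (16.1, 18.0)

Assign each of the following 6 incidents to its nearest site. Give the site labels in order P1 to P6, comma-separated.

P1 → Theta (d²=1.94)
P2 → Alpha (d²=10.60)
P3 → Mu (d²=38.05)
P4 → Lambda (d²=4.81)
P5 → Alpha (d²=0.64)
P6 → Mu (d²=27.20)

Theta, Alpha, Mu, Lambda, Alpha, Mu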